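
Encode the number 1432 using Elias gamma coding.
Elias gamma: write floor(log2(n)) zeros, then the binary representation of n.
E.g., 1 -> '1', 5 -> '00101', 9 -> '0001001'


num_bits = floor(log2(1432)) + 1 = 11
leading_zeros = num_bits - 1 = 10
binary(1432) = 10110011000

Elias gamma(1432) = '0000000000' + '10110011000' = 000000000010110011000 (21 bits)


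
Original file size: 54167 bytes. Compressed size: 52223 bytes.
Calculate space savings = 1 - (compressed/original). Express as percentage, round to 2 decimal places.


ratio = compressed/original = 52223/54167 = 0.964111
savings = 1 - ratio = 1 - 0.964111 = 0.035889
as a percentage: 0.035889 * 100 = 3.59%

Space savings = 1 - 52223/54167 = 3.59%


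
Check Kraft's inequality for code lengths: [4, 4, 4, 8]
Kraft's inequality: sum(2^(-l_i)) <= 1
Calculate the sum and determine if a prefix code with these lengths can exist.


Sum = 2^(-4) + 2^(-4) + 2^(-4) + 2^(-8)
    = 0.0625 + 0.0625 + 0.0625 + 0.00390625
    = 49/256 = 0.19140625
Since 0.19140625 <= 1, Kraft's inequality IS satisfied.
A prefix code with these lengths CAN exist.

Kraft sum = 0.19140625. Satisfied.


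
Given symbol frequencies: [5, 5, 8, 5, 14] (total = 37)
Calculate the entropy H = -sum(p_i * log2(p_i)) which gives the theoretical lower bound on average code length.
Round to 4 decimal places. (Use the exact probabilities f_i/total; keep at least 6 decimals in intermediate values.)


Per-symbol terms -p_i * log2(p_i) with p_i = f_i/37:
  p = 5/37 = 0.135135: log2(p) = -2.887525, -p*log2(p) = 0.390206
  p = 5/37 = 0.135135: log2(p) = -2.887525, -p*log2(p) = 0.390206
  p = 8/37 = 0.216216: log2(p) = -2.209453, -p*log2(p) = 0.477720
  p = 5/37 = 0.135135: log2(p) = -2.887525, -p*log2(p) = 0.390206
  p = 14/37 = 0.378378: log2(p) = -1.402098, -p*log2(p) = 0.530524
H = 0.390206 + 0.390206 + 0.477720 + 0.390206 + 0.530524 = 2.178862

H = 2.1789 bits/symbol


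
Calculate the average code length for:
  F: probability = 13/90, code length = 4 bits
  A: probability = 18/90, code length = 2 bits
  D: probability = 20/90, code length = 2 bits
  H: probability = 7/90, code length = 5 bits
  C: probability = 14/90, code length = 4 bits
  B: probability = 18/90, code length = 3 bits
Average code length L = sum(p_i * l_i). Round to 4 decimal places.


Weighted contributions p_i * l_i:
  F: (13/90) * 4 = 52/90
  A: (18/90) * 2 = 36/90
  D: (20/90) * 2 = 40/90
  H: (7/90) * 5 = 35/90
  C: (14/90) * 4 = 56/90
  B: (18/90) * 3 = 54/90
Sum = (52 + 36 + 40 + 35 + 56 + 54)/90 = 273/90

L = 273/90 = 3.0333 bits/symbol


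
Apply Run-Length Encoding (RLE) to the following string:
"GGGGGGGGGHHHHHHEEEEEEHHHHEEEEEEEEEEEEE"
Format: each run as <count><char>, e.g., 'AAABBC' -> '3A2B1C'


Scanning runs left to right:
  i=0: run of 'G' x 9 -> '9G'
  i=9: run of 'H' x 6 -> '6H'
  i=15: run of 'E' x 6 -> '6E'
  i=21: run of 'H' x 4 -> '4H'
  i=25: run of 'E' x 13 -> '13E'

RLE = 9G6H6E4H13E


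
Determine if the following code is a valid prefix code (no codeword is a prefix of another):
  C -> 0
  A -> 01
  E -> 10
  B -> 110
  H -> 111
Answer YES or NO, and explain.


Checking each pair (does one codeword prefix another?):
  C='0' vs A='01': prefix -- VIOLATION

NO -- this is NOT a valid prefix code. C (0) is a prefix of A (01).


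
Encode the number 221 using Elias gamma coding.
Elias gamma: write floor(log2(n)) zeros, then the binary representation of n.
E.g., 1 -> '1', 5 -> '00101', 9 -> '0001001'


num_bits = floor(log2(221)) + 1 = 8
leading_zeros = num_bits - 1 = 7
binary(221) = 11011101

Elias gamma(221) = '0000000' + '11011101' = 000000011011101 (15 bits)


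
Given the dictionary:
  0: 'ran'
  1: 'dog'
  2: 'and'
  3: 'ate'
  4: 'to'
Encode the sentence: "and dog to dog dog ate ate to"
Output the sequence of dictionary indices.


Look up each word in the dictionary:
  'and' -> 2
  'dog' -> 1
  'to' -> 4
  'dog' -> 1
  'dog' -> 1
  'ate' -> 3
  'ate' -> 3
  'to' -> 4

Encoded: [2, 1, 4, 1, 1, 3, 3, 4]


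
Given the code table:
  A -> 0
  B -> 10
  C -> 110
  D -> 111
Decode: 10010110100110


Decoding:
10 -> B
0 -> A
10 -> B
110 -> C
10 -> B
0 -> A
110 -> C


Result: BABCBAC


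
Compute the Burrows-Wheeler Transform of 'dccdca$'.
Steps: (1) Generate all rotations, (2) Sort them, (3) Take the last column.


Rotations (sorted):
  0: $dccdca -> last char: a
  1: a$dccdc -> last char: c
  2: ca$dccd -> last char: d
  3: ccdca$d -> last char: d
  4: cdca$dc -> last char: c
  5: dca$dcc -> last char: c
  6: dccdca$ -> last char: $


BWT = acddcc$


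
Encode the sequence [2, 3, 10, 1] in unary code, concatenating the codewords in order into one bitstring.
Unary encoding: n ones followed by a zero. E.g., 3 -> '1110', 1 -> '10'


Encode each number as n ones followed by a terminating 0:
  2 -> 110 (3 bits)
  3 -> 1110 (4 bits)
  10 -> 11111111110 (11 bits)
  1 -> 10 (2 bits)
Total length = 3 + 4 + 11 + 2 = 20 bits.

Unary([2, 3, 10, 1]) = 11011101111111111010 (20 bits)


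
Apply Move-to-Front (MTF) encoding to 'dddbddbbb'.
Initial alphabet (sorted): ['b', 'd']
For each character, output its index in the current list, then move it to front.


MTF encoding:
'd': index 1 in ['b', 'd'] -> ['d', 'b']
'd': index 0 in ['d', 'b'] -> ['d', 'b']
'd': index 0 in ['d', 'b'] -> ['d', 'b']
'b': index 1 in ['d', 'b'] -> ['b', 'd']
'd': index 1 in ['b', 'd'] -> ['d', 'b']
'd': index 0 in ['d', 'b'] -> ['d', 'b']
'b': index 1 in ['d', 'b'] -> ['b', 'd']
'b': index 0 in ['b', 'd'] -> ['b', 'd']
'b': index 0 in ['b', 'd'] -> ['b', 'd']


Output: [1, 0, 0, 1, 1, 0, 1, 0, 0]


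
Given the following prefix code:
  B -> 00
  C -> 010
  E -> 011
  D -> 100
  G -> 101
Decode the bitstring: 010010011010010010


Decoding step by step:
Bits 010 -> C
Bits 010 -> C
Bits 011 -> E
Bits 010 -> C
Bits 010 -> C
Bits 010 -> C


Decoded message: CCECCC


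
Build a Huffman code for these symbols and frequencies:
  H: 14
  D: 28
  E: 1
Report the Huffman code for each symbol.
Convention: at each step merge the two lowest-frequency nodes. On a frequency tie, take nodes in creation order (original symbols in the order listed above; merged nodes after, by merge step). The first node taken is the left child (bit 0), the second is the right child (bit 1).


Huffman tree construction:
Step 1: Merge E(1) + H(14) = 15
Step 2: Merge (E+H)(15) + D(28) = 43
Read each symbol's code off the tree from the root (left child = 0, right child = 1).

Codes:
  H: 01 (length 2)
  D: 1 (length 1)
  E: 00 (length 2)
Average code length: 58/43 = 1.3488 bits/symbol


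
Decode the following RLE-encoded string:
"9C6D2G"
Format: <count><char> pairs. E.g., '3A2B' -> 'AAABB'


Expanding each <count><char> pair:
  9C -> 'CCCCCCCCC'
  6D -> 'DDDDDD'
  2G -> 'GG'

Decoded = CCCCCCCCCDDDDDDGG


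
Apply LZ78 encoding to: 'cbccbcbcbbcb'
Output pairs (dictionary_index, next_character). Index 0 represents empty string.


LZ78 encoding steps:
Dictionary: {0: ''}
Step 1: w='' (idx 0), next='c' -> output (0, 'c'), add 'c' as idx 1
Step 2: w='' (idx 0), next='b' -> output (0, 'b'), add 'b' as idx 2
Step 3: w='c' (idx 1), next='c' -> output (1, 'c'), add 'cc' as idx 3
Step 4: w='b' (idx 2), next='c' -> output (2, 'c'), add 'bc' as idx 4
Step 5: w='bc' (idx 4), next='b' -> output (4, 'b'), add 'bcb' as idx 5
Step 6: w='bcb' (idx 5), end of input -> output (5, '')


Encoded: [(0, 'c'), (0, 'b'), (1, 'c'), (2, 'c'), (4, 'b'), (5, '')]


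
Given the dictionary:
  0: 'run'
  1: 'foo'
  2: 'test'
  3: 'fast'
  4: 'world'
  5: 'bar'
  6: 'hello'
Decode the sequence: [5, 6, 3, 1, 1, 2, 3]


Look up each index in the dictionary:
  5 -> 'bar'
  6 -> 'hello'
  3 -> 'fast'
  1 -> 'foo'
  1 -> 'foo'
  2 -> 'test'
  3 -> 'fast'

Decoded: "bar hello fast foo foo test fast"


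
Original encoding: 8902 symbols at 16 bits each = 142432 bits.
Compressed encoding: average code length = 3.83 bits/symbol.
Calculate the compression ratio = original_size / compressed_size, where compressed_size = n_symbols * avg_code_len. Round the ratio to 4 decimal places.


original_size = n_symbols * orig_bits = 8902 * 16 = 142432 bits
compressed_size = n_symbols * avg_code_len = 8902 * 3.83 = 34094.66 bits
ratio = original_size / compressed_size = 142432 / 34094.66 = 4.1775

Compression ratio = 4.1775


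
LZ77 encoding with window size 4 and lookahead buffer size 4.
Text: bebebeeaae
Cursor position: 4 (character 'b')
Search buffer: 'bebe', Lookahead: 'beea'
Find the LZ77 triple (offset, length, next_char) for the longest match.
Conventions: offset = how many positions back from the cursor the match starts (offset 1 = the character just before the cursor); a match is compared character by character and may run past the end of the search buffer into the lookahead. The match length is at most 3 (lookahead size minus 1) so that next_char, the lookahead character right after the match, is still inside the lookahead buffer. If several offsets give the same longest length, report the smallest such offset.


Try each offset into the search buffer:
  offset=1 (pos 3, char 'e'): match length 0
  offset=2 (pos 2, char 'b'): match length 2
  offset=3 (pos 1, char 'e'): match length 0
  offset=4 (pos 0, char 'b'): match length 2
Longest match has length 2, found at offsets 2, 4; take the smallest, offset 2.
next_char = character at position 4 + 2 = 6 -> 'e'

Best match: offset=2, length=2 (matching 'be' starting at position 2)
LZ77 triple: (2, 2, 'e')


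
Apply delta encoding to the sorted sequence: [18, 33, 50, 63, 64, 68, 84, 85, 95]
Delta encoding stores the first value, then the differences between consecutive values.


First value: 18
Deltas:
  33 - 18 = 15
  50 - 33 = 17
  63 - 50 = 13
  64 - 63 = 1
  68 - 64 = 4
  84 - 68 = 16
  85 - 84 = 1
  95 - 85 = 10


Delta encoded: [18, 15, 17, 13, 1, 4, 16, 1, 10]


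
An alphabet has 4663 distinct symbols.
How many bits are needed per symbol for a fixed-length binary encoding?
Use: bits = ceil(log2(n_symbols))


log2(4663) = 12.187
Bracket: 2^12 = 4096 < 4663 <= 2^13 = 8192
So ceil(log2(4663)) = 13

bits = ceil(log2(4663)) = ceil(12.187) = 13 bits


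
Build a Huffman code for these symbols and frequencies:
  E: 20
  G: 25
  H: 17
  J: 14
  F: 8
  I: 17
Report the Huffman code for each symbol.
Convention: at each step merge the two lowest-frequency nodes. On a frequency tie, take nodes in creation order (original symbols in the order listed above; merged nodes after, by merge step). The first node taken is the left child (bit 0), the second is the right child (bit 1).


Huffman tree construction:
Step 1: Merge F(8) + J(14) = 22
Step 2: Merge H(17) + I(17) = 34
Step 3: Merge E(20) + (F+J)(22) = 42
Step 4: Merge G(25) + (H+I)(34) = 59
Step 5: Merge (E+(F+J))(42) + (G+(H+I))(59) = 101
Read each symbol's code off the tree from the root (left child = 0, right child = 1).

Codes:
  E: 00 (length 2)
  G: 10 (length 2)
  H: 110 (length 3)
  J: 011 (length 3)
  F: 010 (length 3)
  I: 111 (length 3)
Average code length: 258/101 = 2.5545 bits/symbol


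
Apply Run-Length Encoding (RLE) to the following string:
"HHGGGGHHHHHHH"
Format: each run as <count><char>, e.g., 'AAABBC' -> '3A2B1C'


Scanning runs left to right:
  i=0: run of 'H' x 2 -> '2H'
  i=2: run of 'G' x 4 -> '4G'
  i=6: run of 'H' x 7 -> '7H'

RLE = 2H4G7H


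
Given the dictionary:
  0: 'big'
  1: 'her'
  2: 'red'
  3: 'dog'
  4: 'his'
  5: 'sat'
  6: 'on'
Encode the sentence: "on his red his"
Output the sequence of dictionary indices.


Look up each word in the dictionary:
  'on' -> 6
  'his' -> 4
  'red' -> 2
  'his' -> 4

Encoded: [6, 4, 2, 4]


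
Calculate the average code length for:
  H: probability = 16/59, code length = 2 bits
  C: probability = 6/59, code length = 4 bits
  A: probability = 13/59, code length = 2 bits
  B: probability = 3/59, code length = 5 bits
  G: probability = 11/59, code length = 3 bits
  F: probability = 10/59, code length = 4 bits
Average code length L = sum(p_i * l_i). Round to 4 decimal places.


Weighted contributions p_i * l_i:
  H: (16/59) * 2 = 32/59
  C: (6/59) * 4 = 24/59
  A: (13/59) * 2 = 26/59
  B: (3/59) * 5 = 15/59
  G: (11/59) * 3 = 33/59
  F: (10/59) * 4 = 40/59
Sum = (32 + 24 + 26 + 15 + 33 + 40)/59 = 170/59

L = 170/59 = 2.8814 bits/symbol


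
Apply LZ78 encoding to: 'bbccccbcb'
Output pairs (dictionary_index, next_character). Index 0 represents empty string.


LZ78 encoding steps:
Dictionary: {0: ''}
Step 1: w='' (idx 0), next='b' -> output (0, 'b'), add 'b' as idx 1
Step 2: w='b' (idx 1), next='c' -> output (1, 'c'), add 'bc' as idx 2
Step 3: w='' (idx 0), next='c' -> output (0, 'c'), add 'c' as idx 3
Step 4: w='c' (idx 3), next='c' -> output (3, 'c'), add 'cc' as idx 4
Step 5: w='bc' (idx 2), next='b' -> output (2, 'b'), add 'bcb' as idx 5


Encoded: [(0, 'b'), (1, 'c'), (0, 'c'), (3, 'c'), (2, 'b')]


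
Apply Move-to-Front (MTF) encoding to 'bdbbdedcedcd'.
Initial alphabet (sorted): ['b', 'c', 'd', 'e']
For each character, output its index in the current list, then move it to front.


MTF encoding:
'b': index 0 in ['b', 'c', 'd', 'e'] -> ['b', 'c', 'd', 'e']
'd': index 2 in ['b', 'c', 'd', 'e'] -> ['d', 'b', 'c', 'e']
'b': index 1 in ['d', 'b', 'c', 'e'] -> ['b', 'd', 'c', 'e']
'b': index 0 in ['b', 'd', 'c', 'e'] -> ['b', 'd', 'c', 'e']
'd': index 1 in ['b', 'd', 'c', 'e'] -> ['d', 'b', 'c', 'e']
'e': index 3 in ['d', 'b', 'c', 'e'] -> ['e', 'd', 'b', 'c']
'd': index 1 in ['e', 'd', 'b', 'c'] -> ['d', 'e', 'b', 'c']
'c': index 3 in ['d', 'e', 'b', 'c'] -> ['c', 'd', 'e', 'b']
'e': index 2 in ['c', 'd', 'e', 'b'] -> ['e', 'c', 'd', 'b']
'd': index 2 in ['e', 'c', 'd', 'b'] -> ['d', 'e', 'c', 'b']
'c': index 2 in ['d', 'e', 'c', 'b'] -> ['c', 'd', 'e', 'b']
'd': index 1 in ['c', 'd', 'e', 'b'] -> ['d', 'c', 'e', 'b']


Output: [0, 2, 1, 0, 1, 3, 1, 3, 2, 2, 2, 1]


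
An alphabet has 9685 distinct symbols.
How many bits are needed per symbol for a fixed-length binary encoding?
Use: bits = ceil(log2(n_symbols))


log2(9685) = 13.2415
Bracket: 2^13 = 8192 < 9685 <= 2^14 = 16384
So ceil(log2(9685)) = 14

bits = ceil(log2(9685)) = ceil(13.2415) = 14 bits


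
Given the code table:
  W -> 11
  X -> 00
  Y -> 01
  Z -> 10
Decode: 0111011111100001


Decoding:
01 -> Y
11 -> W
01 -> Y
11 -> W
11 -> W
10 -> Z
00 -> X
01 -> Y


Result: YWYWWZXY


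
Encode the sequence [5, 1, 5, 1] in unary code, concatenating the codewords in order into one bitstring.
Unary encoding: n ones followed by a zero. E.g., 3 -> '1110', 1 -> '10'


Encode each number as n ones followed by a terminating 0:
  5 -> 111110 (6 bits)
  1 -> 10 (2 bits)
  5 -> 111110 (6 bits)
  1 -> 10 (2 bits)
Total length = 6 + 2 + 6 + 2 = 16 bits.

Unary([5, 1, 5, 1]) = 1111101011111010 (16 bits)


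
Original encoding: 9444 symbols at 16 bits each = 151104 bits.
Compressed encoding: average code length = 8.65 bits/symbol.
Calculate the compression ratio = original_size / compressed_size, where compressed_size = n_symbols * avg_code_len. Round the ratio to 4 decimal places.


original_size = n_symbols * orig_bits = 9444 * 16 = 151104 bits
compressed_size = n_symbols * avg_code_len = 9444 * 8.65 = 81690.6 bits
ratio = original_size / compressed_size = 151104 / 81690.6 = 1.8497

Compression ratio = 1.8497


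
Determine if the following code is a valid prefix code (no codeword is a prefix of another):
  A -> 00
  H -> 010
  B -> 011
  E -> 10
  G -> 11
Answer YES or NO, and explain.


Checking each pair (does one codeword prefix another?):
  A='00' vs H='010': no prefix
  A='00' vs B='011': no prefix
  A='00' vs E='10': no prefix
  A='00' vs G='11': no prefix
  H='010' vs A='00': no prefix
  H='010' vs B='011': no prefix
  H='010' vs E='10': no prefix
  H='010' vs G='11': no prefix
  B='011' vs A='00': no prefix
  B='011' vs H='010': no prefix
  B='011' vs E='10': no prefix
  B='011' vs G='11': no prefix
  E='10' vs A='00': no prefix
  E='10' vs H='010': no prefix
  E='10' vs B='011': no prefix
  E='10' vs G='11': no prefix
  G='11' vs A='00': no prefix
  G='11' vs H='010': no prefix
  G='11' vs B='011': no prefix
  G='11' vs E='10': no prefix
No violation found over all pairs.

YES -- this is a valid prefix code. No codeword is a prefix of any other codeword.


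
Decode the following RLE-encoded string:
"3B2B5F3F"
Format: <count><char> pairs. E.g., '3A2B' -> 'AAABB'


Expanding each <count><char> pair:
  3B -> 'BBB'
  2B -> 'BB'
  5F -> 'FFFFF'
  3F -> 'FFF'

Decoded = BBBBBFFFFFFFF


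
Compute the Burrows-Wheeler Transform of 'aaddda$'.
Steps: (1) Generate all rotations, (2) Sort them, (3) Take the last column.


Rotations (sorted):
  0: $aaddda -> last char: a
  1: a$aaddd -> last char: d
  2: aaddda$ -> last char: $
  3: addda$a -> last char: a
  4: da$aadd -> last char: d
  5: dda$aad -> last char: d
  6: ddda$aa -> last char: a


BWT = ad$adda


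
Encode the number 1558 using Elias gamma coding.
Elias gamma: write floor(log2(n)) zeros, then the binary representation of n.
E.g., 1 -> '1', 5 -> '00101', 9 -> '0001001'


num_bits = floor(log2(1558)) + 1 = 11
leading_zeros = num_bits - 1 = 10
binary(1558) = 11000010110

Elias gamma(1558) = '0000000000' + '11000010110' = 000000000011000010110 (21 bits)


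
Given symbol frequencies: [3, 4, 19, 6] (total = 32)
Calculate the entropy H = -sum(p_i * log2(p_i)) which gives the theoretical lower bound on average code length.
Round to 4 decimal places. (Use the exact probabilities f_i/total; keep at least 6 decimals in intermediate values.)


Per-symbol terms -p_i * log2(p_i) with p_i = f_i/32:
  p = 3/32 = 0.093750: log2(p) = -3.415037, -p*log2(p) = 0.320160
  p = 4/32 = 0.125000: log2(p) = -3.000000, -p*log2(p) = 0.375000
  p = 19/32 = 0.593750: log2(p) = -0.752072, -p*log2(p) = 0.446543
  p = 6/32 = 0.187500: log2(p) = -2.415037, -p*log2(p) = 0.452820
H = 0.320160 + 0.375000 + 0.446543 + 0.452820 = 1.594523

H = 1.5945 bits/symbol


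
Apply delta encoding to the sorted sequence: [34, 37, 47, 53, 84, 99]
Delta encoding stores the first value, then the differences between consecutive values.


First value: 34
Deltas:
  37 - 34 = 3
  47 - 37 = 10
  53 - 47 = 6
  84 - 53 = 31
  99 - 84 = 15


Delta encoded: [34, 3, 10, 6, 31, 15]


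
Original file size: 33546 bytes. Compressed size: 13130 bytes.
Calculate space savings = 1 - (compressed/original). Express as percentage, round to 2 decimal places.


ratio = compressed/original = 13130/33546 = 0.391403
savings = 1 - ratio = 1 - 0.391403 = 0.608597
as a percentage: 0.608597 * 100 = 60.86%

Space savings = 1 - 13130/33546 = 60.86%


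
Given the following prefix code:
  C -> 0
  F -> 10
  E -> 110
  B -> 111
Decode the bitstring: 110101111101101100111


Decoding step by step:
Bits 110 -> E
Bits 10 -> F
Bits 111 -> B
Bits 110 -> E
Bits 110 -> E
Bits 110 -> E
Bits 0 -> C
Bits 111 -> B


Decoded message: EFBEEECB


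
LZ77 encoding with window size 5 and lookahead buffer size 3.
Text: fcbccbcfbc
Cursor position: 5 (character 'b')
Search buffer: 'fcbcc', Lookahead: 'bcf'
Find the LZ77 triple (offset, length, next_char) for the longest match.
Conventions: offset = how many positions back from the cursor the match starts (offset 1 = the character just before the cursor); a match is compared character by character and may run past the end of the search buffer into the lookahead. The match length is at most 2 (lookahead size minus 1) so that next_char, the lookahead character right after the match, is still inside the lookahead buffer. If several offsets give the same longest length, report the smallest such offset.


Try each offset into the search buffer:
  offset=1 (pos 4, char 'c'): match length 0
  offset=2 (pos 3, char 'c'): match length 0
  offset=3 (pos 2, char 'b'): match length 2
  offset=4 (pos 1, char 'c'): match length 0
  offset=5 (pos 0, char 'f'): match length 0
Longest match has length 2 at offset 3.
next_char = character at position 5 + 2 = 7 -> 'f'

Best match: offset=3, length=2 (matching 'bc' starting at position 2)
LZ77 triple: (3, 2, 'f')


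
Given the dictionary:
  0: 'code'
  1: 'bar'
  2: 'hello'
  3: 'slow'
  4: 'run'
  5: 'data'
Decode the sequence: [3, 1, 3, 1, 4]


Look up each index in the dictionary:
  3 -> 'slow'
  1 -> 'bar'
  3 -> 'slow'
  1 -> 'bar'
  4 -> 'run'

Decoded: "slow bar slow bar run"


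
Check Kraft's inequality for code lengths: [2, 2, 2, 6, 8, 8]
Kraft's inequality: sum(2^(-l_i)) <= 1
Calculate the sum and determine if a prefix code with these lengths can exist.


Sum = 2^(-2) + 2^(-2) + 2^(-2) + 2^(-6) + 2^(-8) + 2^(-8)
    = 0.25 + 0.25 + 0.25 + 0.015625 + 0.00390625 + 0.00390625
    = 198/256 = 0.7734375
Since 0.7734375 <= 1, Kraft's inequality IS satisfied.
A prefix code with these lengths CAN exist.

Kraft sum = 0.7734375. Satisfied.


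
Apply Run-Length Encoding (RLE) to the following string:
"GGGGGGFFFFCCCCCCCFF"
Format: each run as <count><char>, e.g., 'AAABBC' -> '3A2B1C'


Scanning runs left to right:
  i=0: run of 'G' x 6 -> '6G'
  i=6: run of 'F' x 4 -> '4F'
  i=10: run of 'C' x 7 -> '7C'
  i=17: run of 'F' x 2 -> '2F'

RLE = 6G4F7C2F


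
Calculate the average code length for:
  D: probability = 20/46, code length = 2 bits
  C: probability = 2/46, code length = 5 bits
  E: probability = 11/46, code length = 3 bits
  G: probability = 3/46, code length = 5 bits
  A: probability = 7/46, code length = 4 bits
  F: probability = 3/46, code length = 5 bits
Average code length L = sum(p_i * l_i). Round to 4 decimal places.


Weighted contributions p_i * l_i:
  D: (20/46) * 2 = 40/46
  C: (2/46) * 5 = 10/46
  E: (11/46) * 3 = 33/46
  G: (3/46) * 5 = 15/46
  A: (7/46) * 4 = 28/46
  F: (3/46) * 5 = 15/46
Sum = (40 + 10 + 33 + 15 + 28 + 15)/46 = 141/46

L = 141/46 = 3.0652 bits/symbol


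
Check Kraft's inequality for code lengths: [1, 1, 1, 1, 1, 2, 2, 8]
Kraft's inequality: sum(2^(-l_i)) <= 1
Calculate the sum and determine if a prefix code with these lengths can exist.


Sum = 2^(-1) + 2^(-1) + 2^(-1) + 2^(-1) + 2^(-1) + 2^(-2) + 2^(-2) + 2^(-8)
    = 0.5 + 0.5 + 0.5 + 0.5 + 0.5 + 0.25 + 0.25 + 0.00390625
    = 769/256 = 3.00390625
Since 3.00390625 > 1, Kraft's inequality is NOT satisfied.
A prefix code with these lengths CANNOT exist.

Kraft sum = 3.00390625. Not satisfied.


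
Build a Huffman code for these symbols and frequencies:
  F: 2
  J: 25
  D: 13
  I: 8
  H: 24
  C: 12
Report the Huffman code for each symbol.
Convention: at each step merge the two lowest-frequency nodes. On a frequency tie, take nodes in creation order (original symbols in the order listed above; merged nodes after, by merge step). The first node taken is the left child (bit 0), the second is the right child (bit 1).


Huffman tree construction:
Step 1: Merge F(2) + I(8) = 10
Step 2: Merge (F+I)(10) + C(12) = 22
Step 3: Merge D(13) + ((F+I)+C)(22) = 35
Step 4: Merge H(24) + J(25) = 49
Step 5: Merge (D+((F+I)+C))(35) + (H+J)(49) = 84
Read each symbol's code off the tree from the root (left child = 0, right child = 1).

Codes:
  F: 0100 (length 4)
  J: 11 (length 2)
  D: 00 (length 2)
  I: 0101 (length 4)
  H: 10 (length 2)
  C: 011 (length 3)
Average code length: 200/84 = 2.3810 bits/symbol


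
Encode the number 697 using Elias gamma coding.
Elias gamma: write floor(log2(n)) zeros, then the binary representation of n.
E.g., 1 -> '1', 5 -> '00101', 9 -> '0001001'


num_bits = floor(log2(697)) + 1 = 10
leading_zeros = num_bits - 1 = 9
binary(697) = 1010111001

Elias gamma(697) = '000000000' + '1010111001' = 0000000001010111001 (19 bits)


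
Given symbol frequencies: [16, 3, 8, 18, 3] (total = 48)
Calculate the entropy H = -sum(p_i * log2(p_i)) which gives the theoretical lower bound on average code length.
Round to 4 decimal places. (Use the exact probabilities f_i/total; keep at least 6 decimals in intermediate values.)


Per-symbol terms -p_i * log2(p_i) with p_i = f_i/48:
  p = 16/48 = 0.333333: log2(p) = -1.584963, -p*log2(p) = 0.528321
  p = 3/48 = 0.062500: log2(p) = -4.000000, -p*log2(p) = 0.250000
  p = 8/48 = 0.166667: log2(p) = -2.584963, -p*log2(p) = 0.430827
  p = 18/48 = 0.375000: log2(p) = -1.415037, -p*log2(p) = 0.530639
  p = 3/48 = 0.062500: log2(p) = -4.000000, -p*log2(p) = 0.250000
H = 0.528321 + 0.250000 + 0.430827 + 0.530639 + 0.250000 = 1.989787

H = 1.9898 bits/symbol


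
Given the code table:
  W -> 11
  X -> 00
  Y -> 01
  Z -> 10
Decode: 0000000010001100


Decoding:
00 -> X
00 -> X
00 -> X
00 -> X
10 -> Z
00 -> X
11 -> W
00 -> X


Result: XXXXZXWX


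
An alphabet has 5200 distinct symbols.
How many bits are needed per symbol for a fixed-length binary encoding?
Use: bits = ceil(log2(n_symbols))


log2(5200) = 12.3443
Bracket: 2^12 = 4096 < 5200 <= 2^13 = 8192
So ceil(log2(5200)) = 13

bits = ceil(log2(5200)) = ceil(12.3443) = 13 bits


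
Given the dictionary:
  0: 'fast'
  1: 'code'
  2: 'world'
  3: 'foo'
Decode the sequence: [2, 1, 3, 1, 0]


Look up each index in the dictionary:
  2 -> 'world'
  1 -> 'code'
  3 -> 'foo'
  1 -> 'code'
  0 -> 'fast'

Decoded: "world code foo code fast"


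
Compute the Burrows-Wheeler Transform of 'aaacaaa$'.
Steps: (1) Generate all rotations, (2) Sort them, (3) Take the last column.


Rotations (sorted):
  0: $aaacaaa -> last char: a
  1: a$aaacaa -> last char: a
  2: aa$aaaca -> last char: a
  3: aaa$aaac -> last char: c
  4: aaacaaa$ -> last char: $
  5: aacaaa$a -> last char: a
  6: acaaa$aa -> last char: a
  7: caaa$aaa -> last char: a


BWT = aaac$aaa


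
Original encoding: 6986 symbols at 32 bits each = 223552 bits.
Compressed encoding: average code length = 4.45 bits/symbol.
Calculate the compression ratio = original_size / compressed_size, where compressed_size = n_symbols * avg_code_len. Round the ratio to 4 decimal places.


original_size = n_symbols * orig_bits = 6986 * 32 = 223552 bits
compressed_size = n_symbols * avg_code_len = 6986 * 4.45 = 31087.7 bits
ratio = original_size / compressed_size = 223552 / 31087.7 = 7.191

Compression ratio = 7.191


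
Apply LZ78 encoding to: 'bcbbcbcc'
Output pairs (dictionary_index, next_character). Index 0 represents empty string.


LZ78 encoding steps:
Dictionary: {0: ''}
Step 1: w='' (idx 0), next='b' -> output (0, 'b'), add 'b' as idx 1
Step 2: w='' (idx 0), next='c' -> output (0, 'c'), add 'c' as idx 2
Step 3: w='b' (idx 1), next='b' -> output (1, 'b'), add 'bb' as idx 3
Step 4: w='c' (idx 2), next='b' -> output (2, 'b'), add 'cb' as idx 4
Step 5: w='c' (idx 2), next='c' -> output (2, 'c'), add 'cc' as idx 5


Encoded: [(0, 'b'), (0, 'c'), (1, 'b'), (2, 'b'), (2, 'c')]


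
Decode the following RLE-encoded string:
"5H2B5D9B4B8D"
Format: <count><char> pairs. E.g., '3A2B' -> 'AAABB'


Expanding each <count><char> pair:
  5H -> 'HHHHH'
  2B -> 'BB'
  5D -> 'DDDDD'
  9B -> 'BBBBBBBBB'
  4B -> 'BBBB'
  8D -> 'DDDDDDDD'

Decoded = HHHHHBBDDDDDBBBBBBBBBBBBBDDDDDDDD


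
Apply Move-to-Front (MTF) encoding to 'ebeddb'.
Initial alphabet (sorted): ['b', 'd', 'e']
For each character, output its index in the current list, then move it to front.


MTF encoding:
'e': index 2 in ['b', 'd', 'e'] -> ['e', 'b', 'd']
'b': index 1 in ['e', 'b', 'd'] -> ['b', 'e', 'd']
'e': index 1 in ['b', 'e', 'd'] -> ['e', 'b', 'd']
'd': index 2 in ['e', 'b', 'd'] -> ['d', 'e', 'b']
'd': index 0 in ['d', 'e', 'b'] -> ['d', 'e', 'b']
'b': index 2 in ['d', 'e', 'b'] -> ['b', 'd', 'e']


Output: [2, 1, 1, 2, 0, 2]


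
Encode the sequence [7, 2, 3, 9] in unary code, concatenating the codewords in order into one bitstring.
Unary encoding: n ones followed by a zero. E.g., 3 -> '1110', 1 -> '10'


Encode each number as n ones followed by a terminating 0:
  7 -> 11111110 (8 bits)
  2 -> 110 (3 bits)
  3 -> 1110 (4 bits)
  9 -> 1111111110 (10 bits)
Total length = 8 + 3 + 4 + 10 = 25 bits.

Unary([7, 2, 3, 9]) = 1111111011011101111111110 (25 bits)


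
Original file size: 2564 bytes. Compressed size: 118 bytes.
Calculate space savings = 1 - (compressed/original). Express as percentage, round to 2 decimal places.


ratio = compressed/original = 118/2564 = 0.046022
savings = 1 - ratio = 1 - 0.046022 = 0.953978
as a percentage: 0.953978 * 100 = 95.4%

Space savings = 1 - 118/2564 = 95.4%


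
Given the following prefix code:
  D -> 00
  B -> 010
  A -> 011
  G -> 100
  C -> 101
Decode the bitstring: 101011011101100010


Decoding step by step:
Bits 101 -> C
Bits 011 -> A
Bits 011 -> A
Bits 101 -> C
Bits 100 -> G
Bits 010 -> B


Decoded message: CAACGB


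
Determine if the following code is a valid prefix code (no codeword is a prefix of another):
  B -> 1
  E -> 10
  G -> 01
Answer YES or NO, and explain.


Checking each pair (does one codeword prefix another?):
  B='1' vs E='10': prefix -- VIOLATION

NO -- this is NOT a valid prefix code. B (1) is a prefix of E (10).


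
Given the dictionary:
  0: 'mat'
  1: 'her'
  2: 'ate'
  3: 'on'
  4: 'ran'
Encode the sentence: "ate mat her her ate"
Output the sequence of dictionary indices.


Look up each word in the dictionary:
  'ate' -> 2
  'mat' -> 0
  'her' -> 1
  'her' -> 1
  'ate' -> 2

Encoded: [2, 0, 1, 1, 2]


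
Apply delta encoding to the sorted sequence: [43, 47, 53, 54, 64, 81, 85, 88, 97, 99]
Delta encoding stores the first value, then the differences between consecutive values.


First value: 43
Deltas:
  47 - 43 = 4
  53 - 47 = 6
  54 - 53 = 1
  64 - 54 = 10
  81 - 64 = 17
  85 - 81 = 4
  88 - 85 = 3
  97 - 88 = 9
  99 - 97 = 2


Delta encoded: [43, 4, 6, 1, 10, 17, 4, 3, 9, 2]


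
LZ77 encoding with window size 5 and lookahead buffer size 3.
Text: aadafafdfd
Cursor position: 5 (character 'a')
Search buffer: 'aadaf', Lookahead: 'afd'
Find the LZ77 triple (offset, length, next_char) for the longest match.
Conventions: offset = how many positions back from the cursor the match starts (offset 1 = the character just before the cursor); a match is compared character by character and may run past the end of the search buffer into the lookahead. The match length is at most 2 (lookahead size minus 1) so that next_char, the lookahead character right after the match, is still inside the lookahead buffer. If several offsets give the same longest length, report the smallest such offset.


Try each offset into the search buffer:
  offset=1 (pos 4, char 'f'): match length 0
  offset=2 (pos 3, char 'a'): match length 2
  offset=3 (pos 2, char 'd'): match length 0
  offset=4 (pos 1, char 'a'): match length 1
  offset=5 (pos 0, char 'a'): match length 1
Longest match has length 2 at offset 2.
next_char = character at position 5 + 2 = 7 -> 'd'

Best match: offset=2, length=2 (matching 'af' starting at position 3)
LZ77 triple: (2, 2, 'd')


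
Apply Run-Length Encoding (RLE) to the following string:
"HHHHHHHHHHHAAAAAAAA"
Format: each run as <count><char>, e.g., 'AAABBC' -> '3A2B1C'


Scanning runs left to right:
  i=0: run of 'H' x 11 -> '11H'
  i=11: run of 'A' x 8 -> '8A'

RLE = 11H8A


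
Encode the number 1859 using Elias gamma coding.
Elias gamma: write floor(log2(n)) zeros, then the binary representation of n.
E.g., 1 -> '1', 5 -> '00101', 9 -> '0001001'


num_bits = floor(log2(1859)) + 1 = 11
leading_zeros = num_bits - 1 = 10
binary(1859) = 11101000011

Elias gamma(1859) = '0000000000' + '11101000011' = 000000000011101000011 (21 bits)


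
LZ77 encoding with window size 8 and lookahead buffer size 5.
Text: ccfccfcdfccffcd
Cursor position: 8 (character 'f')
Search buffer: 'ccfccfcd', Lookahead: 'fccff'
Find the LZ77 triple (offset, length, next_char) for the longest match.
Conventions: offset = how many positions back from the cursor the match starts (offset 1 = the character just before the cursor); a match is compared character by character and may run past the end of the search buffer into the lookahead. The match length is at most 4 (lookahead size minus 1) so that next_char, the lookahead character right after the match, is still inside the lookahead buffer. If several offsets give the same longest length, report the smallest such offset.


Try each offset into the search buffer:
  offset=1 (pos 7, char 'd'): match length 0
  offset=2 (pos 6, char 'c'): match length 0
  offset=3 (pos 5, char 'f'): match length 2
  offset=4 (pos 4, char 'c'): match length 0
  offset=5 (pos 3, char 'c'): match length 0
  offset=6 (pos 2, char 'f'): match length 4
  offset=7 (pos 1, char 'c'): match length 0
  offset=8 (pos 0, char 'c'): match length 0
Longest match has length 4 at offset 6.
next_char = character at position 8 + 4 = 12 -> 'f'

Best match: offset=6, length=4 (matching 'fccf' starting at position 2)
LZ77 triple: (6, 4, 'f')


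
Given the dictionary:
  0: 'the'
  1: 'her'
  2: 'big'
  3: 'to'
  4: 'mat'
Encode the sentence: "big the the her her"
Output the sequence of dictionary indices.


Look up each word in the dictionary:
  'big' -> 2
  'the' -> 0
  'the' -> 0
  'her' -> 1
  'her' -> 1

Encoded: [2, 0, 0, 1, 1]


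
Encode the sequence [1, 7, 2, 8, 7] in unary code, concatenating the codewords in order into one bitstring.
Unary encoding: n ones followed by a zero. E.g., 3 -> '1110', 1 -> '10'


Encode each number as n ones followed by a terminating 0:
  1 -> 10 (2 bits)
  7 -> 11111110 (8 bits)
  2 -> 110 (3 bits)
  8 -> 111111110 (9 bits)
  7 -> 11111110 (8 bits)
Total length = 2 + 8 + 3 + 9 + 8 = 30 bits.

Unary([1, 7, 2, 8, 7]) = 101111111011011111111011111110 (30 bits)


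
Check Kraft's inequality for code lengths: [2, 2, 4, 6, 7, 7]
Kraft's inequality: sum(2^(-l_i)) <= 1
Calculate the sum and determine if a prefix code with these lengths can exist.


Sum = 2^(-2) + 2^(-2) + 2^(-4) + 2^(-6) + 2^(-7) + 2^(-7)
    = 0.25 + 0.25 + 0.0625 + 0.015625 + 0.0078125 + 0.0078125
    = 76/128 = 0.59375
Since 0.59375 <= 1, Kraft's inequality IS satisfied.
A prefix code with these lengths CAN exist.

Kraft sum = 0.59375. Satisfied.


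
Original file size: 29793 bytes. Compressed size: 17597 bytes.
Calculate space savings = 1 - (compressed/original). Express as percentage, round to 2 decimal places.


ratio = compressed/original = 17597/29793 = 0.590642
savings = 1 - ratio = 1 - 0.590642 = 0.409358
as a percentage: 0.409358 * 100 = 40.94%

Space savings = 1 - 17597/29793 = 40.94%


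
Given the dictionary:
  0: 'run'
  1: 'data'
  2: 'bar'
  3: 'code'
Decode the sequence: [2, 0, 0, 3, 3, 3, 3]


Look up each index in the dictionary:
  2 -> 'bar'
  0 -> 'run'
  0 -> 'run'
  3 -> 'code'
  3 -> 'code'
  3 -> 'code'
  3 -> 'code'

Decoded: "bar run run code code code code"


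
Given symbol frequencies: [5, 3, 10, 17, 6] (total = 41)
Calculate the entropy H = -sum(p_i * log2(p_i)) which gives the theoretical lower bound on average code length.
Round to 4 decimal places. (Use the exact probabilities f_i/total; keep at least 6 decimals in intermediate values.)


Per-symbol terms -p_i * log2(p_i) with p_i = f_i/41:
  p = 5/41 = 0.121951: log2(p) = -3.035624, -p*log2(p) = 0.370198
  p = 3/41 = 0.073171: log2(p) = -3.772590, -p*log2(p) = 0.276043
  p = 10/41 = 0.243902: log2(p) = -2.035624, -p*log2(p) = 0.496494
  p = 17/41 = 0.414634: log2(p) = -1.270089, -p*log2(p) = 0.526622
  p = 6/41 = 0.146341: log2(p) = -2.772590, -p*log2(p) = 0.405745
H = 0.370198 + 0.276043 + 0.496494 + 0.526622 + 0.405745 = 2.075102

H = 2.0751 bits/symbol


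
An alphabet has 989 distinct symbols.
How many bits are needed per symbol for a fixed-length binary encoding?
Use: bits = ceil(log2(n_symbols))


log2(989) = 9.9498
Bracket: 2^9 = 512 < 989 <= 2^10 = 1024
So ceil(log2(989)) = 10

bits = ceil(log2(989)) = ceil(9.9498) = 10 bits


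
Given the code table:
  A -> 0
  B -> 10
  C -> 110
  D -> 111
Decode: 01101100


Decoding:
0 -> A
110 -> C
110 -> C
0 -> A


Result: ACCA


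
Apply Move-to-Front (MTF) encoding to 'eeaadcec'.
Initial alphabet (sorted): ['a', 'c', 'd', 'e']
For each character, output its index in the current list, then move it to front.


MTF encoding:
'e': index 3 in ['a', 'c', 'd', 'e'] -> ['e', 'a', 'c', 'd']
'e': index 0 in ['e', 'a', 'c', 'd'] -> ['e', 'a', 'c', 'd']
'a': index 1 in ['e', 'a', 'c', 'd'] -> ['a', 'e', 'c', 'd']
'a': index 0 in ['a', 'e', 'c', 'd'] -> ['a', 'e', 'c', 'd']
'd': index 3 in ['a', 'e', 'c', 'd'] -> ['d', 'a', 'e', 'c']
'c': index 3 in ['d', 'a', 'e', 'c'] -> ['c', 'd', 'a', 'e']
'e': index 3 in ['c', 'd', 'a', 'e'] -> ['e', 'c', 'd', 'a']
'c': index 1 in ['e', 'c', 'd', 'a'] -> ['c', 'e', 'd', 'a']


Output: [3, 0, 1, 0, 3, 3, 3, 1]


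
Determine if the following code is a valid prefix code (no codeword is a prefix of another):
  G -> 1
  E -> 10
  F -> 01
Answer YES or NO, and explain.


Checking each pair (does one codeword prefix another?):
  G='1' vs E='10': prefix -- VIOLATION

NO -- this is NOT a valid prefix code. G (1) is a prefix of E (10).


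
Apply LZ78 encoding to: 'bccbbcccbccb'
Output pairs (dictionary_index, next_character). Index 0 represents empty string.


LZ78 encoding steps:
Dictionary: {0: ''}
Step 1: w='' (idx 0), next='b' -> output (0, 'b'), add 'b' as idx 1
Step 2: w='' (idx 0), next='c' -> output (0, 'c'), add 'c' as idx 2
Step 3: w='c' (idx 2), next='b' -> output (2, 'b'), add 'cb' as idx 3
Step 4: w='b' (idx 1), next='c' -> output (1, 'c'), add 'bc' as idx 4
Step 5: w='c' (idx 2), next='c' -> output (2, 'c'), add 'cc' as idx 5
Step 6: w='bc' (idx 4), next='c' -> output (4, 'c'), add 'bcc' as idx 6
Step 7: w='b' (idx 1), end of input -> output (1, '')


Encoded: [(0, 'b'), (0, 'c'), (2, 'b'), (1, 'c'), (2, 'c'), (4, 'c'), (1, '')]


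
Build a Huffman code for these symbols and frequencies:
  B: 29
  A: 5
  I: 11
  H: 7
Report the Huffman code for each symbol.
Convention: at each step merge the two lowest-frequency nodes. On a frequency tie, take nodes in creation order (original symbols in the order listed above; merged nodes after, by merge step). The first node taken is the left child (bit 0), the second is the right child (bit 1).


Huffman tree construction:
Step 1: Merge A(5) + H(7) = 12
Step 2: Merge I(11) + (A+H)(12) = 23
Step 3: Merge (I+(A+H))(23) + B(29) = 52
Read each symbol's code off the tree from the root (left child = 0, right child = 1).

Codes:
  B: 1 (length 1)
  A: 010 (length 3)
  I: 00 (length 2)
  H: 011 (length 3)
Average code length: 87/52 = 1.6731 bits/symbol


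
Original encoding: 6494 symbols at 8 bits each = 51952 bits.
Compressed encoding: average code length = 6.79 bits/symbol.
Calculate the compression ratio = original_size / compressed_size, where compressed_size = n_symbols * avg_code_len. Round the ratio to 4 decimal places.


original_size = n_symbols * orig_bits = 6494 * 8 = 51952 bits
compressed_size = n_symbols * avg_code_len = 6494 * 6.79 = 44094.26 bits
ratio = original_size / compressed_size = 51952 / 44094.26 = 1.1782

Compression ratio = 1.1782


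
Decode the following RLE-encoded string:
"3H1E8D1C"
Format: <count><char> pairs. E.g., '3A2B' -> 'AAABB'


Expanding each <count><char> pair:
  3H -> 'HHH'
  1E -> 'E'
  8D -> 'DDDDDDDD'
  1C -> 'C'

Decoded = HHHEDDDDDDDDC


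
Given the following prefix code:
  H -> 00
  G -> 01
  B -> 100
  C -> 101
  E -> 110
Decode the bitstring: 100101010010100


Decoding step by step:
Bits 100 -> B
Bits 101 -> C
Bits 01 -> G
Bits 00 -> H
Bits 101 -> C
Bits 00 -> H


Decoded message: BCGHCH


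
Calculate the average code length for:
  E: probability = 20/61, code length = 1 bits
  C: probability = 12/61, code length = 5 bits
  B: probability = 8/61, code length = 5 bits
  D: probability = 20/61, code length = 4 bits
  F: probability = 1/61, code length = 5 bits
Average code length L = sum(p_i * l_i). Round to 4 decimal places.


Weighted contributions p_i * l_i:
  E: (20/61) * 1 = 20/61
  C: (12/61) * 5 = 60/61
  B: (8/61) * 5 = 40/61
  D: (20/61) * 4 = 80/61
  F: (1/61) * 5 = 5/61
Sum = (20 + 60 + 40 + 80 + 5)/61 = 205/61

L = 205/61 = 3.3607 bits/symbol


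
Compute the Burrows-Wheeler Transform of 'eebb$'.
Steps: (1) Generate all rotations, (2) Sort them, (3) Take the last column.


Rotations (sorted):
  0: $eebb -> last char: b
  1: b$eeb -> last char: b
  2: bb$ee -> last char: e
  3: ebb$e -> last char: e
  4: eebb$ -> last char: $


BWT = bbee$


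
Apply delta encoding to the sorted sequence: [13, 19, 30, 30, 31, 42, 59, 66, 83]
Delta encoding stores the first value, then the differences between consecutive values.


First value: 13
Deltas:
  19 - 13 = 6
  30 - 19 = 11
  30 - 30 = 0
  31 - 30 = 1
  42 - 31 = 11
  59 - 42 = 17
  66 - 59 = 7
  83 - 66 = 17


Delta encoded: [13, 6, 11, 0, 1, 11, 17, 7, 17]
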